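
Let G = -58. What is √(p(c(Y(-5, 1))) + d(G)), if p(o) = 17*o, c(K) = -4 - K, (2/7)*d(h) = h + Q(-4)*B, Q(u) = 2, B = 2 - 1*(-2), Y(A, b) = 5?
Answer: 2*I*√82 ≈ 18.111*I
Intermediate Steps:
B = 4 (B = 2 + 2 = 4)
d(h) = 28 + 7*h/2 (d(h) = 7*(h + 2*4)/2 = 7*(h + 8)/2 = 7*(8 + h)/2 = 28 + 7*h/2)
√(p(c(Y(-5, 1))) + d(G)) = √(17*(-4 - 1*5) + (28 + (7/2)*(-58))) = √(17*(-4 - 5) + (28 - 203)) = √(17*(-9) - 175) = √(-153 - 175) = √(-328) = 2*I*√82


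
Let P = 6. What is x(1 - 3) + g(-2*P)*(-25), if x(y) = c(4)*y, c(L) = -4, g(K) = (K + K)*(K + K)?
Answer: -14392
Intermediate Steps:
g(K) = 4*K² (g(K) = (2*K)*(2*K) = 4*K²)
x(y) = -4*y
x(1 - 3) + g(-2*P)*(-25) = -4*(1 - 3) + (4*(-2*6)²)*(-25) = -4*(-2) + (4*(-12)²)*(-25) = 8 + (4*144)*(-25) = 8 + 576*(-25) = 8 - 14400 = -14392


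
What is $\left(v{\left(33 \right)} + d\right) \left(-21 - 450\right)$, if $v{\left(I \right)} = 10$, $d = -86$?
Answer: $35796$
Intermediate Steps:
$\left(v{\left(33 \right)} + d\right) \left(-21 - 450\right) = \left(10 - 86\right) \left(-21 - 450\right) = \left(-76\right) \left(-471\right) = 35796$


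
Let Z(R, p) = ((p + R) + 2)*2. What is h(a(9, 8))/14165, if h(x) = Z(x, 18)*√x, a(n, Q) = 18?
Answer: 228*√2/14165 ≈ 0.022763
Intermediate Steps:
Z(R, p) = 4 + 2*R + 2*p (Z(R, p) = ((R + p) + 2)*2 = (2 + R + p)*2 = 4 + 2*R + 2*p)
h(x) = √x*(40 + 2*x) (h(x) = (4 + 2*x + 2*18)*√x = (4 + 2*x + 36)*√x = (40 + 2*x)*√x = √x*(40 + 2*x))
h(a(9, 8))/14165 = (2*√18*(20 + 18))/14165 = (2*(3*√2)*38)*(1/14165) = (228*√2)*(1/14165) = 228*√2/14165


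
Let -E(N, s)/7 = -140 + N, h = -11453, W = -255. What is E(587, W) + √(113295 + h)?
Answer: -3129 + √101842 ≈ -2809.9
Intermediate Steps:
E(N, s) = 980 - 7*N (E(N, s) = -7*(-140 + N) = 980 - 7*N)
E(587, W) + √(113295 + h) = (980 - 7*587) + √(113295 - 11453) = (980 - 4109) + √101842 = -3129 + √101842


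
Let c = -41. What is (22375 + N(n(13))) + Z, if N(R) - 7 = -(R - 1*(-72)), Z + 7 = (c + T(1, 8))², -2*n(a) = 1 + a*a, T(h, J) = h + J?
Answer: 23412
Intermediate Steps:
T(h, J) = J + h
n(a) = -½ - a²/2 (n(a) = -(1 + a*a)/2 = -(1 + a²)/2 = -½ - a²/2)
Z = 1017 (Z = -7 + (-41 + (8 + 1))² = -7 + (-41 + 9)² = -7 + (-32)² = -7 + 1024 = 1017)
N(R) = -65 - R (N(R) = 7 - (R - 1*(-72)) = 7 - (R + 72) = 7 - (72 + R) = 7 + (-72 - R) = -65 - R)
(22375 + N(n(13))) + Z = (22375 + (-65 - (-½ - ½*13²))) + 1017 = (22375 + (-65 - (-½ - ½*169))) + 1017 = (22375 + (-65 - (-½ - 169/2))) + 1017 = (22375 + (-65 - 1*(-85))) + 1017 = (22375 + (-65 + 85)) + 1017 = (22375 + 20) + 1017 = 22395 + 1017 = 23412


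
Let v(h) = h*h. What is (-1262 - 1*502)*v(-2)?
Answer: -7056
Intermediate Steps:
v(h) = h²
(-1262 - 1*502)*v(-2) = (-1262 - 1*502)*(-2)² = (-1262 - 502)*4 = -1764*4 = -7056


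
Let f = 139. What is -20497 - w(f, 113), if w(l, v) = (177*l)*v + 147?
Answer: -2800783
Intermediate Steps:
w(l, v) = 147 + 177*l*v (w(l, v) = 177*l*v + 147 = 147 + 177*l*v)
-20497 - w(f, 113) = -20497 - (147 + 177*139*113) = -20497 - (147 + 2780139) = -20497 - 1*2780286 = -20497 - 2780286 = -2800783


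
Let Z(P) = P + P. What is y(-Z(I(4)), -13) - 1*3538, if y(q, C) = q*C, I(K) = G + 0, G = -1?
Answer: -3564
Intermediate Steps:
I(K) = -1 (I(K) = -1 + 0 = -1)
Z(P) = 2*P
y(q, C) = C*q
y(-Z(I(4)), -13) - 1*3538 = -(-13)*2*(-1) - 1*3538 = -(-13)*(-2) - 3538 = -13*2 - 3538 = -26 - 3538 = -3564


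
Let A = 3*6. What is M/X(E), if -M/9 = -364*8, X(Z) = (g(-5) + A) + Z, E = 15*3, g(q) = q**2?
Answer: 3276/11 ≈ 297.82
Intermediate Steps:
A = 18
E = 45
X(Z) = 43 + Z (X(Z) = ((-5)**2 + 18) + Z = (25 + 18) + Z = 43 + Z)
M = 26208 (M = -(-3276)*8 = -9*(-2912) = 26208)
M/X(E) = 26208/(43 + 45) = 26208/88 = 26208*(1/88) = 3276/11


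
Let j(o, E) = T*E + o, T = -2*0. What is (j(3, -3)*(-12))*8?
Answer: -288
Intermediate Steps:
T = 0
j(o, E) = o (j(o, E) = 0*E + o = 0 + o = o)
(j(3, -3)*(-12))*8 = (3*(-12))*8 = -36*8 = -288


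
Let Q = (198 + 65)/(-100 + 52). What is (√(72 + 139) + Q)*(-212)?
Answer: 13939/12 - 212*√211 ≈ -1917.9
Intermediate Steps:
Q = -263/48 (Q = 263/(-48) = 263*(-1/48) = -263/48 ≈ -5.4792)
(√(72 + 139) + Q)*(-212) = (√(72 + 139) - 263/48)*(-212) = (√211 - 263/48)*(-212) = (-263/48 + √211)*(-212) = 13939/12 - 212*√211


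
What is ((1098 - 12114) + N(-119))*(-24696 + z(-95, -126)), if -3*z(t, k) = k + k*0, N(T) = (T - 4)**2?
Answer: -101401902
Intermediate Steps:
N(T) = (-4 + T)**2
z(t, k) = -k/3 (z(t, k) = -(k + k*0)/3 = -(k + 0)/3 = -k/3)
((1098 - 12114) + N(-119))*(-24696 + z(-95, -126)) = ((1098 - 12114) + (-4 - 119)**2)*(-24696 - 1/3*(-126)) = (-11016 + (-123)**2)*(-24696 + 42) = (-11016 + 15129)*(-24654) = 4113*(-24654) = -101401902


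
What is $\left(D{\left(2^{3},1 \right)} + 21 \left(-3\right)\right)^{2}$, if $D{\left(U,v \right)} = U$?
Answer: $3025$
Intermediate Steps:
$\left(D{\left(2^{3},1 \right)} + 21 \left(-3\right)\right)^{2} = \left(2^{3} + 21 \left(-3\right)\right)^{2} = \left(8 - 63\right)^{2} = \left(-55\right)^{2} = 3025$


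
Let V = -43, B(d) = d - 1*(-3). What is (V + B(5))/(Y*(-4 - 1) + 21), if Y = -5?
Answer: -35/46 ≈ -0.76087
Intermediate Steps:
B(d) = 3 + d (B(d) = d + 3 = 3 + d)
(V + B(5))/(Y*(-4 - 1) + 21) = (-43 + (3 + 5))/(-5*(-4 - 1) + 21) = (-43 + 8)/(-5*(-5) + 21) = -35/(25 + 21) = -35/46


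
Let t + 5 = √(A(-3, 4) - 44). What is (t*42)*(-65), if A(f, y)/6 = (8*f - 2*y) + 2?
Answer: 13650 - 10920*I*√14 ≈ 13650.0 - 40859.0*I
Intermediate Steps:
A(f, y) = 12 - 12*y + 48*f (A(f, y) = 6*((8*f - 2*y) + 2) = 6*((-2*y + 8*f) + 2) = 6*(2 - 2*y + 8*f) = 12 - 12*y + 48*f)
t = -5 + 4*I*√14 (t = -5 + √((12 - 12*4 + 48*(-3)) - 44) = -5 + √((12 - 48 - 144) - 44) = -5 + √(-180 - 44) = -5 + √(-224) = -5 + 4*I*√14 ≈ -5.0 + 14.967*I)
(t*42)*(-65) = ((-5 + 4*I*√14)*42)*(-65) = (-210 + 168*I*√14)*(-65) = 13650 - 10920*I*√14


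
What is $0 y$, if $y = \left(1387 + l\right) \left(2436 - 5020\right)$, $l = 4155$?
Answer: $0$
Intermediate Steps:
$y = -14320528$ ($y = \left(1387 + 4155\right) \left(2436 - 5020\right) = 5542 \left(-2584\right) = -14320528$)
$0 y = 0 \left(-14320528\right) = 0$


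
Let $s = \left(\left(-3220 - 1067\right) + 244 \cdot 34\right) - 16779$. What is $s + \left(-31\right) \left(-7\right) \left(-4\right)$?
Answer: $-13638$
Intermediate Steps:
$s = -12770$ ($s = \left(-4287 + 8296\right) - 16779 = 4009 - 16779 = -12770$)
$s + \left(-31\right) \left(-7\right) \left(-4\right) = -12770 + \left(-31\right) \left(-7\right) \left(-4\right) = -12770 + 217 \left(-4\right) = -12770 - 868 = -13638$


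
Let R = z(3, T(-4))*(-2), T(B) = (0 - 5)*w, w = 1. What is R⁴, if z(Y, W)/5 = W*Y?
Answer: 506250000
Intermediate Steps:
T(B) = -5 (T(B) = (0 - 5)*1 = -5*1 = -5)
z(Y, W) = 5*W*Y (z(Y, W) = 5*(W*Y) = 5*W*Y)
R = 150 (R = (5*(-5)*3)*(-2) = -75*(-2) = 150)
R⁴ = 150⁴ = 506250000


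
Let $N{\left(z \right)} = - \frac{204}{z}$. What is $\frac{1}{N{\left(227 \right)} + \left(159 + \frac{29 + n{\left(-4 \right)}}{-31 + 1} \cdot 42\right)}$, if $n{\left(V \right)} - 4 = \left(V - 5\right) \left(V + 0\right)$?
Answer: $\frac{1135}{69804} \approx 0.01626$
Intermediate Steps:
$n{\left(V \right)} = 4 + V \left(-5 + V\right)$ ($n{\left(V \right)} = 4 + \left(V - 5\right) \left(V + 0\right) = 4 + \left(-5 + V\right) V = 4 + V \left(-5 + V\right)$)
$\frac{1}{N{\left(227 \right)} + \left(159 + \frac{29 + n{\left(-4 \right)}}{-31 + 1} \cdot 42\right)} = \frac{1}{- \frac{204}{227} + \left(159 + \frac{29 + \left(4 + \left(-4\right)^{2} - -20\right)}{-31 + 1} \cdot 42\right)} = \frac{1}{\left(-204\right) \frac{1}{227} + \left(159 + \frac{29 + \left(4 + 16 + 20\right)}{-30} \cdot 42\right)} = \frac{1}{- \frac{204}{227} + \left(159 + \left(29 + 40\right) \left(- \frac{1}{30}\right) 42\right)} = \frac{1}{- \frac{204}{227} + \left(159 + 69 \left(- \frac{1}{30}\right) 42\right)} = \frac{1}{- \frac{204}{227} + \left(159 - \frac{483}{5}\right)} = \frac{1}{- \frac{204}{227} + \frac{312}{5}} = \frac{1}{\frac{69804}{1135}} = \frac{1135}{69804}$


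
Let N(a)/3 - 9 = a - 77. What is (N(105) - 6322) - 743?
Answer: -6954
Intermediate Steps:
N(a) = -204 + 3*a (N(a) = 27 + 3*(a - 77) = 27 + 3*(-77 + a) = 27 + (-231 + 3*a) = -204 + 3*a)
(N(105) - 6322) - 743 = ((-204 + 3*105) - 6322) - 743 = ((-204 + 315) - 6322) - 743 = (111 - 6322) - 743 = -6211 - 743 = -6954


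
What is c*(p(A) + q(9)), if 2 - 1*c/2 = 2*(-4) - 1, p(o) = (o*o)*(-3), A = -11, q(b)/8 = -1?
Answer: -8162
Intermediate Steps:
q(b) = -8 (q(b) = 8*(-1) = -8)
p(o) = -3*o² (p(o) = o²*(-3) = -3*o²)
c = 22 (c = 4 - 2*(2*(-4) - 1) = 4 - 2*(-8 - 1) = 4 - 2*(-9) = 4 + 18 = 22)
c*(p(A) + q(9)) = 22*(-3*(-11)² - 8) = 22*(-3*121 - 8) = 22*(-363 - 8) = 22*(-371) = -8162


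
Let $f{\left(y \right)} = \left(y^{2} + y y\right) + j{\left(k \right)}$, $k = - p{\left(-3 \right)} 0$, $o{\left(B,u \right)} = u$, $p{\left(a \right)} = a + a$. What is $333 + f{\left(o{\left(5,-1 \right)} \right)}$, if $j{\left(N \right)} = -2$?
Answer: $333$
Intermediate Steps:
$p{\left(a \right)} = 2 a$
$k = 0$ ($k = - 2 \left(-3\right) 0 = \left(-1\right) \left(-6\right) 0 = 6 \cdot 0 = 0$)
$f{\left(y \right)} = -2 + 2 y^{2}$ ($f{\left(y \right)} = \left(y^{2} + y y\right) - 2 = \left(y^{2} + y^{2}\right) - 2 = 2 y^{2} - 2 = -2 + 2 y^{2}$)
$333 + f{\left(o{\left(5,-1 \right)} \right)} = 333 - \left(2 - 2 \left(-1\right)^{2}\right) = 333 + \left(-2 + 2 \cdot 1\right) = 333 + \left(-2 + 2\right) = 333 + 0 = 333$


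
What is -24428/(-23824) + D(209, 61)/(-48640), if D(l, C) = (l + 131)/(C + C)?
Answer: 452967519/441792256 ≈ 1.0253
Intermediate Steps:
D(l, C) = (131 + l)/(2*C) (D(l, C) = (131 + l)/((2*C)) = (131 + l)*(1/(2*C)) = (131 + l)/(2*C))
-24428/(-23824) + D(209, 61)/(-48640) = -24428/(-23824) + ((½)*(131 + 209)/61)/(-48640) = -24428*(-1/23824) + ((½)*(1/61)*340)*(-1/48640) = 6107/5956 + (170/61)*(-1/48640) = 6107/5956 - 17/296704 = 452967519/441792256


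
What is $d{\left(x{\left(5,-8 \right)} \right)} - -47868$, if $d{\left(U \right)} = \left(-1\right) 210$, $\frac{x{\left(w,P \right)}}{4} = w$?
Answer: $47658$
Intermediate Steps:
$x{\left(w,P \right)} = 4 w$
$d{\left(U \right)} = -210$
$d{\left(x{\left(5,-8 \right)} \right)} - -47868 = -210 - -47868 = -210 + 47868 = 47658$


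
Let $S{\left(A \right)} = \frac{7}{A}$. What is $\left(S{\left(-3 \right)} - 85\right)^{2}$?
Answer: $\frac{68644}{9} \approx 7627.1$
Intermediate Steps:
$\left(S{\left(-3 \right)} - 85\right)^{2} = \left(\frac{7}{-3} - 85\right)^{2} = \left(7 \left(- \frac{1}{3}\right) - 85\right)^{2} = \left(- \frac{7}{3} - 85\right)^{2} = \left(- \frac{262}{3}\right)^{2} = \frac{68644}{9}$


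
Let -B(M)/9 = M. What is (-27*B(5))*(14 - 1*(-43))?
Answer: 69255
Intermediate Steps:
B(M) = -9*M
(-27*B(5))*(14 - 1*(-43)) = (-(-243)*5)*(14 - 1*(-43)) = (-27*(-45))*(14 + 43) = 1215*57 = 69255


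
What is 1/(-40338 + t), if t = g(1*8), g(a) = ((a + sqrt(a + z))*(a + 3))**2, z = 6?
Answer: -7725/225584164 - 121*sqrt(14)/56396041 ≈ -4.2272e-5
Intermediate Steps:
g(a) = (3 + a)**2*(a + sqrt(6 + a))**2 (g(a) = ((a + sqrt(a + 6))*(a + 3))**2 = ((a + sqrt(6 + a))*(3 + a))**2 = ((3 + a)*(a + sqrt(6 + a)))**2 = (3 + a)**2*(a + sqrt(6 + a))**2)
t = 121*(8 + sqrt(14))**2 (t = (3 + 1*8)**2*(1*8 + sqrt(6 + 1*8))**2 = (3 + 8)**2*(8 + sqrt(6 + 8))**2 = 11**2*(8 + sqrt(14))**2 = 121*(8 + sqrt(14))**2 ≈ 16682.)
1/(-40338 + t) = 1/(-40338 + (9438 + 1936*sqrt(14))) = 1/(-30900 + 1936*sqrt(14))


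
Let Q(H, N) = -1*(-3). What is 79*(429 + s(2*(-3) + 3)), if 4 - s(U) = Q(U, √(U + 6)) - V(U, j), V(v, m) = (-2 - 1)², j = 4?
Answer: 34681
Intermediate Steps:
V(v, m) = 9 (V(v, m) = (-3)² = 9)
Q(H, N) = 3
s(U) = 10 (s(U) = 4 - (3 - 1*9) = 4 - (3 - 9) = 4 - 1*(-6) = 4 + 6 = 10)
79*(429 + s(2*(-3) + 3)) = 79*(429 + 10) = 79*439 = 34681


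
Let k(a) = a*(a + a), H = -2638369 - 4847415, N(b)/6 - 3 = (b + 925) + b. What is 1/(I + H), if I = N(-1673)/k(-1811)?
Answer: -3279721/24551282993518 ≈ -1.3359e-7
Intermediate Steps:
N(b) = 5568 + 12*b (N(b) = 18 + 6*((b + 925) + b) = 18 + 6*((925 + b) + b) = 18 + 6*(925 + 2*b) = 18 + (5550 + 12*b) = 5568 + 12*b)
H = -7485784
k(a) = 2*a² (k(a) = a*(2*a) = 2*a²)
I = -7254/3279721 (I = (5568 + 12*(-1673))/((2*(-1811)²)) = (5568 - 20076)/((2*3279721)) = -14508/6559442 = -14508*1/6559442 = -7254/3279721 ≈ -0.0022118)
1/(I + H) = 1/(-7254/3279721 - 7485784) = 1/(-24551282993518/3279721) = -3279721/24551282993518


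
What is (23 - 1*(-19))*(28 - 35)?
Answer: -294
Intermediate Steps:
(23 - 1*(-19))*(28 - 35) = (23 + 19)*(-7) = 42*(-7) = -294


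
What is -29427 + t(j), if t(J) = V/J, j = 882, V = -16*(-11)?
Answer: -12977219/441 ≈ -29427.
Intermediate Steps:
V = 176
t(J) = 176/J
-29427 + t(j) = -29427 + 176/882 = -29427 + 176*(1/882) = -29427 + 88/441 = -12977219/441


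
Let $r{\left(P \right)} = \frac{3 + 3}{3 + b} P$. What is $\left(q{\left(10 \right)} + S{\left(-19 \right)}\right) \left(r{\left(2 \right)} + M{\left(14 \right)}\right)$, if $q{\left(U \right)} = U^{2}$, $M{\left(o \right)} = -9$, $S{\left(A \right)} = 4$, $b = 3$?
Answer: $-728$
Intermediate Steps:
$r{\left(P \right)} = P$ ($r{\left(P \right)} = \frac{3 + 3}{3 + 3} P = \frac{6}{6} P = 6 \cdot \frac{1}{6} P = 1 P = P$)
$\left(q{\left(10 \right)} + S{\left(-19 \right)}\right) \left(r{\left(2 \right)} + M{\left(14 \right)}\right) = \left(10^{2} + 4\right) \left(2 - 9\right) = \left(100 + 4\right) \left(-7\right) = 104 \left(-7\right) = -728$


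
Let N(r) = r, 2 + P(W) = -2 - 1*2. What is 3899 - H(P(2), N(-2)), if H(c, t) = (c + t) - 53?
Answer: 3960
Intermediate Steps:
P(W) = -6 (P(W) = -2 + (-2 - 1*2) = -2 + (-2 - 2) = -2 - 4 = -6)
H(c, t) = -53 + c + t
3899 - H(P(2), N(-2)) = 3899 - (-53 - 6 - 2) = 3899 - 1*(-61) = 3899 + 61 = 3960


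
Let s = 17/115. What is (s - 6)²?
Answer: 452929/13225 ≈ 34.248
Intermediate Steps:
s = 17/115 (s = 17*(1/115) = 17/115 ≈ 0.14783)
(s - 6)² = (17/115 - 6)² = (-673/115)² = 452929/13225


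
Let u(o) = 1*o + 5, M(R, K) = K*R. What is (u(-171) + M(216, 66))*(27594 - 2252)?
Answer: 357068780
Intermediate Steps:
u(o) = 5 + o (u(o) = o + 5 = 5 + o)
(u(-171) + M(216, 66))*(27594 - 2252) = ((5 - 171) + 66*216)*(27594 - 2252) = (-166 + 14256)*25342 = 14090*25342 = 357068780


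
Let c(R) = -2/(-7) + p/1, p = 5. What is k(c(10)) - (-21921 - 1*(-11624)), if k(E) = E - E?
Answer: 10297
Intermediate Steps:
c(R) = 37/7 (c(R) = -2/(-7) + 5/1 = -2*(-⅐) + 5*1 = 2/7 + 5 = 37/7)
k(E) = 0
k(c(10)) - (-21921 - 1*(-11624)) = 0 - (-21921 - 1*(-11624)) = 0 - (-21921 + 11624) = 0 - 1*(-10297) = 0 + 10297 = 10297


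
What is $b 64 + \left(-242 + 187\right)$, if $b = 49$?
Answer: $3081$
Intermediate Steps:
$b 64 + \left(-242 + 187\right) = 49 \cdot 64 + \left(-242 + 187\right) = 3136 - 55 = 3081$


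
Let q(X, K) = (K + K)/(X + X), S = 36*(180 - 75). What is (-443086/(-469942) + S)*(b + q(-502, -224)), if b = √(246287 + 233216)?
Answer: 99502135376/58977721 + 888411923*√479503/234971 ≈ 2.6198e+6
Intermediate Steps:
b = √479503 ≈ 692.46
S = 3780 (S = 36*105 = 3780)
q(X, K) = K/X (q(X, K) = (2*K)/((2*X)) = (2*K)*(1/(2*X)) = K/X)
(-443086/(-469942) + S)*(b + q(-502, -224)) = (-443086/(-469942) + 3780)*(√479503 - 224/(-502)) = (-443086*(-1/469942) + 3780)*(√479503 - 224*(-1/502)) = (221543/234971 + 3780)*(√479503 + 112/251) = 888411923*(112/251 + √479503)/234971 = 99502135376/58977721 + 888411923*√479503/234971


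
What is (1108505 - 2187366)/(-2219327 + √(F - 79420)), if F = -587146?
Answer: 2394345346547/4925412999495 + 1078861*I*√666566/4925412999495 ≈ 0.48612 + 0.00017883*I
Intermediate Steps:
(1108505 - 2187366)/(-2219327 + √(F - 79420)) = (1108505 - 2187366)/(-2219327 + √(-587146 - 79420)) = -1078861/(-2219327 + √(-666566)) = -1078861/(-2219327 + I*√666566)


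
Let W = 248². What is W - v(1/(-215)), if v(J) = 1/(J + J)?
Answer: 123223/2 ≈ 61612.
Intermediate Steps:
W = 61504
v(J) = 1/(2*J)
W - v(1/(-215)) = 61504 - 1/(2*(1/(-215))) = 61504 - 1/(2*(-1/215)) = 61504 - (-215)/2 = 61504 - 1*(-215/2) = 61504 + 215/2 = 123223/2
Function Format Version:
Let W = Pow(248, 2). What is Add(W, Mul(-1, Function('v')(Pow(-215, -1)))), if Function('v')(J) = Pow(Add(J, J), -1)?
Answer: Rational(123223, 2) ≈ 61612.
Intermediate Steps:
W = 61504
Function('v')(J) = Mul(Rational(1, 2), Pow(J, -1)) (Function('v')(J) = Pow(Mul(2, J), -1) = Mul(Rational(1, 2), Pow(J, -1)))
Add(W, Mul(-1, Function('v')(Pow(-215, -1)))) = Add(61504, Mul(-1, Mul(Rational(1, 2), Pow(Pow(-215, -1), -1)))) = Add(61504, Mul(-1, Mul(Rational(1, 2), Pow(Rational(-1, 215), -1)))) = Add(61504, Mul(-1, Mul(Rational(1, 2), -215))) = Add(61504, Mul(-1, Rational(-215, 2))) = Add(61504, Rational(215, 2)) = Rational(123223, 2)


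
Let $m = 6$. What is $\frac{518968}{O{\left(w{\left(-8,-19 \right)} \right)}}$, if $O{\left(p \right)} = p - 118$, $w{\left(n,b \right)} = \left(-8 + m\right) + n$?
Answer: $- \frac{64871}{16} \approx -4054.4$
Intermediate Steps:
$w{\left(n,b \right)} = -2 + n$ ($w{\left(n,b \right)} = \left(-8 + 6\right) + n = -2 + n$)
$O{\left(p \right)} = -118 + p$
$\frac{518968}{O{\left(w{\left(-8,-19 \right)} \right)}} = \frac{518968}{-118 - 10} = \frac{518968}{-128} = 518968 \left(- \frac{1}{128}\right) = - \frac{64871}{16}$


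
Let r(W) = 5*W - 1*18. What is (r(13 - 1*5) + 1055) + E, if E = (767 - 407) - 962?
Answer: 475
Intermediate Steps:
E = -602 (E = 360 - 962 = -602)
r(W) = -18 + 5*W (r(W) = 5*W - 18 = -18 + 5*W)
(r(13 - 1*5) + 1055) + E = ((-18 + 5*(13 - 1*5)) + 1055) - 602 = ((-18 + 5*(13 - 5)) + 1055) - 602 = ((-18 + 5*8) + 1055) - 602 = ((-18 + 40) + 1055) - 602 = (22 + 1055) - 602 = 1077 - 602 = 475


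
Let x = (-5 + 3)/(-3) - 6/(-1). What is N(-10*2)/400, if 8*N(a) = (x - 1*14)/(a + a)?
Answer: 11/192000 ≈ 5.7292e-5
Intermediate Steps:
x = 20/3 (x = -2*(-⅓) - 6*(-1) = ⅔ + 6 = 20/3 ≈ 6.6667)
N(a) = -11/(24*a) (N(a) = ((20/3 - 1*14)/(a + a))/8 = ((20/3 - 14)/((2*a)))/8 = (-11/(3*a))/8 = -11/(24*a))
N(-10*2)/400 = -11/(24*((-10*2)))/400 = -11/(24*((-2*10)))*(1/400) = -11/24/(-20)*(1/400) = -11/24*(-1/20)*(1/400) = (11/480)*(1/400) = 11/192000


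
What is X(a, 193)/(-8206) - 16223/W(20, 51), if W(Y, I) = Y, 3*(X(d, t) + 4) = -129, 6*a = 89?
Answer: -66562499/82060 ≈ -811.14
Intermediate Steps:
a = 89/6 (a = (⅙)*89 = 89/6 ≈ 14.833)
X(d, t) = -47 (X(d, t) = -4 + (⅓)*(-129) = -4 - 43 = -47)
X(a, 193)/(-8206) - 16223/W(20, 51) = -47/(-8206) - 16223/20 = -47*(-1/8206) - 16223*1/20 = 47/8206 - 16223/20 = -66562499/82060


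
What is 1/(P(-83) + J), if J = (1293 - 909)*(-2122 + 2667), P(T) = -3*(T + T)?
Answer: 1/209778 ≈ 4.7669e-6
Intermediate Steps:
P(T) = -6*T
J = 209280 (J = 384*545 = 209280)
1/(P(-83) + J) = 1/(-6*(-83) + 209280) = 1/(498 + 209280) = 1/209778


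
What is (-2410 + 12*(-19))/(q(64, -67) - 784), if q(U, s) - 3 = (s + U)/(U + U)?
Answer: 337664/99971 ≈ 3.3776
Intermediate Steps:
q(U, s) = 3 + (U + s)/(2*U) (q(U, s) = 3 + (s + U)/(U + U) = 3 + (U + s)/((2*U)) = 3 + (U + s)*(1/(2*U)) = 3 + (U + s)/(2*U))
(-2410 + 12*(-19))/(q(64, -67) - 784) = (-2410 + 12*(-19))/((½)*(-67 + 7*64)/64 - 784) = (-2410 - 228)/((½)*(1/64)*(-67 + 448) - 784) = -2638/((½)*(1/64)*381 - 784) = -2638/(381/128 - 784) = -2638/(-99971/128) = -2638*(-128/99971) = 337664/99971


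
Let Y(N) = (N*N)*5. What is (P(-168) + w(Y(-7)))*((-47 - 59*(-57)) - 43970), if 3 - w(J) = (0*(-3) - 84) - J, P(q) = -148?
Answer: -7480336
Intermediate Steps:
Y(N) = 5*N² (Y(N) = N²*5 = 5*N²)
w(J) = 87 + J (w(J) = 3 - ((0*(-3) - 84) - J) = 3 - ((0 - 84) - J) = 3 - (-84 - J) = 3 + (84 + J) = 87 + J)
(P(-168) + w(Y(-7)))*((-47 - 59*(-57)) - 43970) = (-148 + (87 + 5*(-7)²))*((-47 - 59*(-57)) - 43970) = (-148 + (87 + 5*49))*((-47 + 3363) - 43970) = (-148 + (87 + 245))*(3316 - 43970) = (-148 + 332)*(-40654) = 184*(-40654) = -7480336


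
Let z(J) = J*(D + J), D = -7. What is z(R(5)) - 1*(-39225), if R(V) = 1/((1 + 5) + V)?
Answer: 4746149/121 ≈ 39224.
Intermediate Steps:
R(V) = 1/(6 + V)
z(J) = J*(-7 + J)
z(R(5)) - 1*(-39225) = (-7 + 1/(6 + 5))/(6 + 5) - 1*(-39225) = (-7 + 1/11)/11 + 39225 = (1/11)*(-76/11) + 39225 = -76/121 + 39225 = 4746149/121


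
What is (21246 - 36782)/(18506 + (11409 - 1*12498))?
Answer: -15536/17417 ≈ -0.89200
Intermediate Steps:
(21246 - 36782)/(18506 + (11409 - 1*12498)) = -15536/(18506 + (11409 - 12498)) = -15536/(18506 - 1089) = -15536/17417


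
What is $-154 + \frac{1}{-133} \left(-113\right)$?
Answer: $- \frac{20369}{133} \approx -153.15$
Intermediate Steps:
$-154 + \frac{1}{-133} \left(-113\right) = -154 - - \frac{113}{133} = -154 + \frac{113}{133} = - \frac{20369}{133}$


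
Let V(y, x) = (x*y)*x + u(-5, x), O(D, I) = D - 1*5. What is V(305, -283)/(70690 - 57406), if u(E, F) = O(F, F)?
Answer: 595777/324 ≈ 1838.8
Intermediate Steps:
O(D, I) = -5 + D (O(D, I) = D - 5 = -5 + D)
u(E, F) = -5 + F
V(y, x) = -5 + x + y*x**2 (V(y, x) = (x*y)*x + (-5 + x) = y*x**2 + (-5 + x) = -5 + x + y*x**2)
V(305, -283)/(70690 - 57406) = (-5 - 283 + 305*(-283)**2)/(70690 - 57406) = (-5 - 283 + 305*80089)/13284 = (-5 - 283 + 24427145)*(1/13284) = 24426857*(1/13284) = 595777/324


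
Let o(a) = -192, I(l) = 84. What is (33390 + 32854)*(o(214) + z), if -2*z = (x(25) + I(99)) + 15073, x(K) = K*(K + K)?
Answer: -556151502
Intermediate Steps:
x(K) = 2*K² (x(K) = K*(2*K) = 2*K²)
z = -16407/2 (z = -((2*25² + 84) + 15073)/2 = -((2*625 + 84) + 15073)/2 = -((1250 + 84) + 15073)/2 = -(1334 + 15073)/2 = -½*16407 = -16407/2 ≈ -8203.5)
(33390 + 32854)*(o(214) + z) = (33390 + 32854)*(-192 - 16407/2) = 66244*(-16791/2) = -556151502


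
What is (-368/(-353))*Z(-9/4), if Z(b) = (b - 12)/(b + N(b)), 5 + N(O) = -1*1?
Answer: 6992/3883 ≈ 1.8007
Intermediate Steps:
N(O) = -6 (N(O) = -5 - 1*1 = -5 - 1 = -6)
Z(b) = (-12 + b)/(-6 + b) (Z(b) = (b - 12)/(b - 6) = (-12 + b)/(-6 + b))
(-368/(-353))*Z(-9/4) = (-368/(-353))*((-12 - 9/4)/(-6 - 9/4)) = (-368*(-1/353))*((-12 - 9*1/4)/(-6 - 9*1/4)) = 368*((-12 - 9/4)/(-6 - 9/4))/353 = 368*(-57/4/(-33/4))/353 = 368*(-4/33*(-57/4))/353 = (368/353)*(19/11) = 6992/3883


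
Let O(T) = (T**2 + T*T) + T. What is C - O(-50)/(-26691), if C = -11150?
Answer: -99199900/8897 ≈ -11150.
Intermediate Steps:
O(T) = T + 2*T**2 (O(T) = (T**2 + T**2) + T = 2*T**2 + T = T + 2*T**2)
C - O(-50)/(-26691) = -11150 - (-50*(1 + 2*(-50)))/(-26691) = -11150 - (-50*(1 - 100))*(-1)/26691 = -11150 - (-50*(-99))*(-1)/26691 = -11150 - 4950*(-1)/26691 = -11150 - 1*(-1650/8897) = -11150 + 1650/8897 = -99199900/8897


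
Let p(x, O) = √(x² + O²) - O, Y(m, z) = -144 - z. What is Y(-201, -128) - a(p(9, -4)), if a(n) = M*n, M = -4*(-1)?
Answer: -32 - 4*√97 ≈ -71.395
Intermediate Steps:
p(x, O) = √(O² + x²) - O
M = 4
a(n) = 4*n
Y(-201, -128) - a(p(9, -4)) = (-144 - 1*(-128)) - 4*(√((-4)² + 9²) - 1*(-4)) = (-144 + 128) - 4*(√(16 + 81) + 4) = -16 - 4*(√97 + 4) = -16 - 4*(4 + √97) = -16 - (16 + 4*√97) = -16 + (-16 - 4*√97) = -32 - 4*√97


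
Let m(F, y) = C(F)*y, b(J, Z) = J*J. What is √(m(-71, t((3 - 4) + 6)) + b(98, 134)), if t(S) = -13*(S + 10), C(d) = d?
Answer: √23449 ≈ 153.13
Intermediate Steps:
b(J, Z) = J²
t(S) = -130 - 13*S (t(S) = -13*(10 + S) = -130 - 13*S)
m(F, y) = F*y
√(m(-71, t((3 - 4) + 6)) + b(98, 134)) = √(-71*(-130 - 13*((3 - 4) + 6)) + 98²) = √(-71*(-130 - 13*(-1 + 6)) + 9604) = √(-71*(-130 - 13*5) + 9604) = √(-71*(-130 - 65) + 9604) = √(-71*(-195) + 9604) = √(13845 + 9604) = √23449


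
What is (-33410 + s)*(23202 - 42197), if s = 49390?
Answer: -303540100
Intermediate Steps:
(-33410 + s)*(23202 - 42197) = (-33410 + 49390)*(23202 - 42197) = 15980*(-18995) = -303540100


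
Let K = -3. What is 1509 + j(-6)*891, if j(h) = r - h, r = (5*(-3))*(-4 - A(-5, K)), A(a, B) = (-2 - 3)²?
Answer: 394440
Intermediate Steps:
A(a, B) = 25 (A(a, B) = (-5)² = 25)
r = 435 (r = (5*(-3))*(-4 - 1*25) = -15*(-4 - 25) = -15*(-29) = 435)
j(h) = 435 - h
1509 + j(-6)*891 = 1509 + (435 - 1*(-6))*891 = 1509 + (435 + 6)*891 = 1509 + 441*891 = 1509 + 392931 = 394440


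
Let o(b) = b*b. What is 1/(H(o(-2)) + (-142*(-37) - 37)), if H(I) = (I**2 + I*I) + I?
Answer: 1/5253 ≈ 0.00019037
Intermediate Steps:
o(b) = b**2
H(I) = I + 2*I**2 (H(I) = (I**2 + I**2) + I = 2*I**2 + I = I + 2*I**2)
1/(H(o(-2)) + (-142*(-37) - 37)) = 1/((-2)**2*(1 + 2*(-2)**2) + (-142*(-37) - 37)) = 1/(4*(1 + 2*4) + (5254 - 37)) = 1/(4*(1 + 8) + 5217) = 1/(4*9 + 5217) = 1/(36 + 5217) = 1/5253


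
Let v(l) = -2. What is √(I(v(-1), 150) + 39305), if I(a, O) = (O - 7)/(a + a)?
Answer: 3*√17453/2 ≈ 198.16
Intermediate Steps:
I(a, O) = (-7 + O)/(2*a) (I(a, O) = (-7 + O)/((2*a)) = (-7 + O)*(1/(2*a)) = (-7 + O)/(2*a))
√(I(v(-1), 150) + 39305) = √((½)*(-7 + 150)/(-2) + 39305) = √((½)*(-½)*143 + 39305) = √(-143/4 + 39305) = √(157077/4) = 3*√17453/2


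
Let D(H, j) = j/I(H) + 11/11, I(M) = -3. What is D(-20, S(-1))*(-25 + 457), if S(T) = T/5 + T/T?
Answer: 1584/5 ≈ 316.80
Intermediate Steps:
S(T) = 1 + T/5 (S(T) = T*(⅕) + 1 = T/5 + 1 = 1 + T/5)
D(H, j) = 1 - j/3 (D(H, j) = j/(-3) + 11/11 = j*(-⅓) + 11*(1/11) = -j/3 + 1 = 1 - j/3)
D(-20, S(-1))*(-25 + 457) = (1 - (1 + (⅕)*(-1))/3)*(-25 + 457) = (1 - (1 - ⅕)/3)*432 = (1 - ⅓*⅘)*432 = (1 - 4/15)*432 = (11/15)*432 = 1584/5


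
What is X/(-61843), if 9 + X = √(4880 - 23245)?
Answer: 9/61843 - I*√18365/61843 ≈ 0.00014553 - 0.0021913*I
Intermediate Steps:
X = -9 + I*√18365 (X = -9 + √(4880 - 23245) = -9 + √(-18365) = -9 + I*√18365 ≈ -9.0 + 135.52*I)
X/(-61843) = (-9 + I*√18365)/(-61843) = (-9 + I*√18365)*(-1/61843) = 9/61843 - I*√18365/61843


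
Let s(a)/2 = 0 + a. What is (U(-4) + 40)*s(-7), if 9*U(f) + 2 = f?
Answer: -1652/3 ≈ -550.67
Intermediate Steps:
s(a) = 2*a (s(a) = 2*(0 + a) = 2*a)
U(f) = -2/9 + f/9
(U(-4) + 40)*s(-7) = ((-2/9 + (⅑)*(-4)) + 40)*(2*(-7)) = ((-2/9 - 4/9) + 40)*(-14) = (-⅔ + 40)*(-14) = (118/3)*(-14) = -1652/3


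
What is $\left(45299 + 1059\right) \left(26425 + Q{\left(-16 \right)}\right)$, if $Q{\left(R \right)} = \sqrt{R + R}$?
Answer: $1225010150 + 185432 i \sqrt{2} \approx 1.225 \cdot 10^{9} + 2.6224 \cdot 10^{5} i$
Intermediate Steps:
$Q{\left(R \right)} = \sqrt{2} \sqrt{R}$ ($Q{\left(R \right)} = \sqrt{2 R} = \sqrt{2} \sqrt{R}$)
$\left(45299 + 1059\right) \left(26425 + Q{\left(-16 \right)}\right) = \left(45299 + 1059\right) \left(26425 + \sqrt{2} \sqrt{-16}\right) = 46358 \left(26425 + \sqrt{2} \cdot 4 i\right) = 46358 \left(26425 + 4 i \sqrt{2}\right) = 1225010150 + 185432 i \sqrt{2}$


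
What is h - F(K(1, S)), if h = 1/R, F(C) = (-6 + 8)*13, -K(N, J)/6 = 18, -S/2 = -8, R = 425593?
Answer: -11065417/425593 ≈ -26.000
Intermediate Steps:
S = 16 (S = -2*(-8) = 16)
K(N, J) = -108 (K(N, J) = -6*18 = -108)
F(C) = 26 (F(C) = 2*13 = 26)
h = 1/425593 ≈ 2.3497e-6
h - F(K(1, S)) = 1/425593 - 1*26 = 1/425593 - 26 = -11065417/425593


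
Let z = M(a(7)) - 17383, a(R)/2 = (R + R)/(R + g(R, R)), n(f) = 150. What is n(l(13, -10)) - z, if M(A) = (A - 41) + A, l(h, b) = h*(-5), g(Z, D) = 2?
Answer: 158110/9 ≈ 17568.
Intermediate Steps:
l(h, b) = -5*h
a(R) = 4*R/(2 + R) (a(R) = 2*((R + R)/(R + 2)) = 2*((2*R)/(2 + R)) = 2*(2*R/(2 + R)) = 4*R/(2 + R))
M(A) = -41 + 2*A (M(A) = (-41 + A) + A = -41 + 2*A)
z = -156760/9 (z = (-41 + 2*(4*7/(2 + 7))) - 17383 = (-41 + 2*(4*7/9)) - 17383 = (-41 + 2*(4*7*(⅑))) - 17383 = (-41 + 2*(28/9)) - 17383 = (-41 + 56/9) - 17383 = -313/9 - 17383 = -156760/9 ≈ -17418.)
n(l(13, -10)) - z = 150 - 1*(-156760/9) = 150 + 156760/9 = 158110/9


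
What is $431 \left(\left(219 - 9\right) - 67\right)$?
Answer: $61633$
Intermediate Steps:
$431 \left(\left(219 - 9\right) - 67\right) = 431 \left(210 - 67\right) = 431 \cdot 143 = 61633$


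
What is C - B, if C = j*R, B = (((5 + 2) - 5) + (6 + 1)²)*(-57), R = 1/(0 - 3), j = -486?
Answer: 3069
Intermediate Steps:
R = -⅓ (R = 1/(-3) = -⅓ ≈ -0.33333)
B = -2907 (B = ((7 - 5) + 7²)*(-57) = (2 + 49)*(-57) = 51*(-57) = -2907)
C = 162 (C = -486*(-⅓) = 162)
C - B = 162 - 1*(-2907) = 162 + 2907 = 3069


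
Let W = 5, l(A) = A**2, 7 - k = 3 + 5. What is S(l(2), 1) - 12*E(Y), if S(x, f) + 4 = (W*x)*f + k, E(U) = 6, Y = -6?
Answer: -57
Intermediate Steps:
k = -1 (k = 7 - (3 + 5) = 7 - 1*8 = 7 - 8 = -1)
S(x, f) = -5 + 5*f*x (S(x, f) = -4 + ((5*x)*f - 1) = -4 + (5*f*x - 1) = -4 + (-1 + 5*f*x) = -5 + 5*f*x)
S(l(2), 1) - 12*E(Y) = (-5 + 5*1*2**2) - 12*6 = (-5 + 5*1*4) - 72 = (-5 + 20) - 72 = 15 - 72 = -57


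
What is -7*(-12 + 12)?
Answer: 0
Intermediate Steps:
-7*(-12 + 12) = -7*0 = 0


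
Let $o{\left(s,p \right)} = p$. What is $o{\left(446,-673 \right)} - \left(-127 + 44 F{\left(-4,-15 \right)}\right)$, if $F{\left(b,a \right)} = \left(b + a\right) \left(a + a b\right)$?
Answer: $37074$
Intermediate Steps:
$F{\left(b,a \right)} = \left(a + b\right) \left(a + a b\right)$
$o{\left(446,-673 \right)} - \left(-127 + 44 F{\left(-4,-15 \right)}\right) = -673 - \left(-127 + 44 \left(- 15 \left(-15 - 4 + \left(-4\right)^{2} - -60\right)\right)\right) = -673 - \left(-127 + 44 \left(- 15 \left(-15 - 4 + 16 + 60\right)\right)\right) = -673 - \left(-127 + 44 \left(\left(-15\right) 57\right)\right) = -673 + \left(\left(-44\right) \left(-855\right) + 127\right) = -673 + \left(37620 + 127\right) = -673 + 37747 = 37074$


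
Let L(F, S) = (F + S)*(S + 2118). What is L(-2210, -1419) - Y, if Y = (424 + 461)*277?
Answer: -2781816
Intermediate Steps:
Y = 245145 (Y = 885*277 = 245145)
L(F, S) = (2118 + S)*(F + S) (L(F, S) = (F + S)*(2118 + S) = (2118 + S)*(F + S))
L(-2210, -1419) - Y = ((-1419)² + 2118*(-2210) + 2118*(-1419) - 2210*(-1419)) - 1*245145 = (2013561 - 4680780 - 3005442 + 3135990) - 245145 = -2536671 - 245145 = -2781816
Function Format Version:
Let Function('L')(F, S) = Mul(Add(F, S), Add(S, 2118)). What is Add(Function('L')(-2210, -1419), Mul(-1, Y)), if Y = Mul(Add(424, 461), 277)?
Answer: -2781816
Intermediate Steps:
Y = 245145 (Y = Mul(885, 277) = 245145)
Function('L')(F, S) = Mul(Add(2118, S), Add(F, S)) (Function('L')(F, S) = Mul(Add(F, S), Add(2118, S)) = Mul(Add(2118, S), Add(F, S)))
Add(Function('L')(-2210, -1419), Mul(-1, Y)) = Add(Add(Pow(-1419, 2), Mul(2118, -2210), Mul(2118, -1419), Mul(-2210, -1419)), Mul(-1, 245145)) = Add(Add(2013561, -4680780, -3005442, 3135990), -245145) = Add(-2536671, -245145) = -2781816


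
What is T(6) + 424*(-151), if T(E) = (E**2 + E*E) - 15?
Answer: -63967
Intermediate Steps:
T(E) = -15 + 2*E**2 (T(E) = (E**2 + E**2) - 15 = 2*E**2 - 15 = -15 + 2*E**2)
T(6) + 424*(-151) = (-15 + 2*6**2) + 424*(-151) = (-15 + 2*36) - 64024 = (-15 + 72) - 64024 = 57 - 64024 = -63967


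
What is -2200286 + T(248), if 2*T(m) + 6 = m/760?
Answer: -418054879/190 ≈ -2.2003e+6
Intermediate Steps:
T(m) = -3 + m/1520 (T(m) = -3 + (m/760)/2 = -3 + m/1520)
-2200286 + T(248) = -2200286 + (-3 + (1/1520)*248) = -2200286 + (-3 + 31/190) = -2200286 - 539/190 = -418054879/190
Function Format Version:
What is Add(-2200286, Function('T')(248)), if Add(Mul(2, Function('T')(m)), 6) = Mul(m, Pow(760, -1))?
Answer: Rational(-418054879, 190) ≈ -2.2003e+6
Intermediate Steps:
Function('T')(m) = Add(-3, Mul(Rational(1, 1520), m)) (Function('T')(m) = Add(-3, Mul(Rational(1, 2), Mul(m, Pow(760, -1)))) = Add(-3, Mul(Rational(1, 2), Mul(m, Rational(1, 760)))) = Add(-3, Mul(Rational(1, 2), Mul(Rational(1, 760), m))) = Add(-3, Mul(Rational(1, 1520), m)))
Add(-2200286, Function('T')(248)) = Add(-2200286, Add(-3, Mul(Rational(1, 1520), 248))) = Add(-2200286, Add(-3, Rational(31, 190))) = Add(-2200286, Rational(-539, 190)) = Rational(-418054879, 190)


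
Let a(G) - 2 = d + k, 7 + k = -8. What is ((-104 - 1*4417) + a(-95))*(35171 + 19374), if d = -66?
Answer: -250907000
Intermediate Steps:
k = -15 (k = -7 - 8 = -15)
a(G) = -79 (a(G) = 2 + (-66 - 15) = 2 - 81 = -79)
((-104 - 1*4417) + a(-95))*(35171 + 19374) = ((-104 - 1*4417) - 79)*(35171 + 19374) = ((-104 - 4417) - 79)*54545 = (-4521 - 79)*54545 = -4600*54545 = -250907000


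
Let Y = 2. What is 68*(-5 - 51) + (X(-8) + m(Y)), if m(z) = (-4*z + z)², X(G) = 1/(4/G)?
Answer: -3774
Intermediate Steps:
X(G) = G/4
m(z) = 9*z² (m(z) = (-3*z)² = 9*z²)
68*(-5 - 51) + (X(-8) + m(Y)) = 68*(-5 - 51) + ((¼)*(-8) + 9*2²) = 68*(-56) + (-2 + 9*4) = -3808 + (-2 + 36) = -3808 + 34 = -3774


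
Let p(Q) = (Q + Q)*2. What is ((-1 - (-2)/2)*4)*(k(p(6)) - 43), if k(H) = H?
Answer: 0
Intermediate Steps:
p(Q) = 4*Q (p(Q) = (2*Q)*2 = 4*Q)
((-1 - (-2)/2)*4)*(k(p(6)) - 43) = ((-1 - (-2)/2)*4)*(4*6 - 43) = ((-1 - (-2)/2)*4)*(24 - 43) = ((-1 - 1*(-1))*4)*(-19) = ((-1 + 1)*4)*(-19) = (0*4)*(-19) = 0*(-19) = 0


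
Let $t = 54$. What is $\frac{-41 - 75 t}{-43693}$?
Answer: $\frac{4091}{43693} \approx 0.093631$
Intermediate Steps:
$\frac{-41 - 75 t}{-43693} = \frac{-41 - 4050}{-43693} = \left(-41 - 4050\right) \left(- \frac{1}{43693}\right) = \left(-4091\right) \left(- \frac{1}{43693}\right) = \frac{4091}{43693}$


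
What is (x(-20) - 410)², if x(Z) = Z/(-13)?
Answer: 28196100/169 ≈ 1.6684e+5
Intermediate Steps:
x(Z) = -Z/13 (x(Z) = Z*(-1/13) = -Z/13)
(x(-20) - 410)² = (-1/13*(-20) - 410)² = (20/13 - 410)² = (-5310/13)² = 28196100/169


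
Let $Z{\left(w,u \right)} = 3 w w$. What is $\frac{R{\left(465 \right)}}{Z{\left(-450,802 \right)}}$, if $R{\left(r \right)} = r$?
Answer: $\frac{31}{40500} \approx 0.00076543$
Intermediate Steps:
$Z{\left(w,u \right)} = 3 w^{2}$
$\frac{R{\left(465 \right)}}{Z{\left(-450,802 \right)}} = \frac{465}{3 \left(-450\right)^{2}} = \frac{465}{3 \cdot 202500} = \frac{465}{607500} = 465 \cdot \frac{1}{607500} = \frac{31}{40500}$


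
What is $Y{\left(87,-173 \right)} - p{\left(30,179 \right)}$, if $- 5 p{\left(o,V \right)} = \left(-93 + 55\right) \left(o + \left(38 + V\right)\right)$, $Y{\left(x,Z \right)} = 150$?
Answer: $- \frac{8636}{5} \approx -1727.2$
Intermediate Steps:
$p{\left(o,V \right)} = \frac{1444}{5} + \frac{38 V}{5} + \frac{38 o}{5}$ ($p{\left(o,V \right)} = - \frac{\left(-93 + 55\right) \left(o + \left(38 + V\right)\right)}{5} = - \frac{\left(-38\right) \left(38 + V + o\right)}{5} = - \frac{-1444 - 38 V - 38 o}{5} = \frac{1444}{5} + \frac{38 V}{5} + \frac{38 o}{5}$)
$Y{\left(87,-173 \right)} - p{\left(30,179 \right)} = 150 - \left(\frac{1444}{5} + \frac{38}{5} \cdot 179 + \frac{38}{5} \cdot 30\right) = 150 - \left(\frac{1444}{5} + \frac{6802}{5} + 228\right) = 150 - \frac{9386}{5} = - \frac{8636}{5}$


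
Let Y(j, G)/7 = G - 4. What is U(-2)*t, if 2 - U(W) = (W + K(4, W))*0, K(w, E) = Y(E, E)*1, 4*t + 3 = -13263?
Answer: -6633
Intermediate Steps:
Y(j, G) = -28 + 7*G (Y(j, G) = 7*(G - 4) = 7*(-4 + G) = -28 + 7*G)
t = -6633/2 (t = -3/4 + (1/4)*(-13263) = -3/4 - 13263/4 = -6633/2 ≈ -3316.5)
K(w, E) = -28 + 7*E (K(w, E) = (-28 + 7*E)*1 = -28 + 7*E)
U(W) = 2 (U(W) = 2 - (W + (-28 + 7*W))*0 = 2 - (-28 + 8*W)*0 = 2 - 1*0 = 2 + 0 = 2)
U(-2)*t = 2*(-6633/2) = -6633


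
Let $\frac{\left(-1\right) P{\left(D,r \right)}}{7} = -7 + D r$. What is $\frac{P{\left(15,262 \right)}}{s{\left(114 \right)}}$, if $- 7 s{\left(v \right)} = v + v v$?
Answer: $\frac{192227}{13110} \approx 14.663$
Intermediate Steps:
$s{\left(v \right)} = - \frac{v}{7} - \frac{v^{2}}{7}$ ($s{\left(v \right)} = - \frac{v + v v}{7} = - \frac{v + v^{2}}{7} = - \frac{v}{7} - \frac{v^{2}}{7}$)
$P{\left(D,r \right)} = 49 - 7 D r$ ($P{\left(D,r \right)} = - 7 \left(-7 + D r\right) = 49 - 7 D r$)
$\frac{P{\left(15,262 \right)}}{s{\left(114 \right)}} = \frac{49 - 105 \cdot 262}{\left(- \frac{1}{7}\right) 114 \left(1 + 114\right)} = \frac{49 - 27510}{\left(- \frac{1}{7}\right) 114 \cdot 115} = - \frac{27461}{- \frac{13110}{7}} = \left(-27461\right) \left(- \frac{7}{13110}\right) = \frac{192227}{13110}$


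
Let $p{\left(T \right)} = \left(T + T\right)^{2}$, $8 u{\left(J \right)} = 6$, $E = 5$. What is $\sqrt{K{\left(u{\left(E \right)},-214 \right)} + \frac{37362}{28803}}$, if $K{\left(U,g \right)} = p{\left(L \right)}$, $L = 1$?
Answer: $\frac{\sqrt{488287658}}{9601} \approx 2.3016$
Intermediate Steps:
$u{\left(J \right)} = \frac{3}{4}$ ($u{\left(J \right)} = \frac{1}{8} \cdot 6 = \frac{3}{4}$)
$p{\left(T \right)} = 4 T^{2}$ ($p{\left(T \right)} = \left(2 T\right)^{2} = 4 T^{2}$)
$K{\left(U,g \right)} = 4$ ($K{\left(U,g \right)} = 4 \cdot 1^{2} = 4 \cdot 1 = 4$)
$\sqrt{K{\left(u{\left(E \right)},-214 \right)} + \frac{37362}{28803}} = \sqrt{4 + \frac{37362}{28803}} = \sqrt{4 + 37362 \cdot \frac{1}{28803}} = \sqrt{4 + \frac{12454}{9601}} = \sqrt{\frac{50858}{9601}} = \frac{\sqrt{488287658}}{9601}$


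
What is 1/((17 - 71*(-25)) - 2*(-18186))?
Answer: 1/38164 ≈ 2.6203e-5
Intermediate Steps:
1/((17 - 71*(-25)) - 2*(-18186)) = 1/((17 + 1775) + 36372) = 1/(1792 + 36372) = 1/38164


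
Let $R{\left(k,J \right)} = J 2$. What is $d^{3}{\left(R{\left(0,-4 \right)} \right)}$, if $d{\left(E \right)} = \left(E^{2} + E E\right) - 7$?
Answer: $1771561$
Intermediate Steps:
$R{\left(k,J \right)} = 2 J$
$d{\left(E \right)} = -7 + 2 E^{2}$ ($d{\left(E \right)} = \left(E^{2} + E^{2}\right) - 7 = 2 E^{2} - 7 = -7 + 2 E^{2}$)
$d^{3}{\left(R{\left(0,-4 \right)} \right)} = \left(-7 + 2 \left(2 \left(-4\right)\right)^{2}\right)^{3} = \left(-7 + 2 \left(-8\right)^{2}\right)^{3} = \left(-7 + 2 \cdot 64\right)^{3} = \left(-7 + 128\right)^{3} = 121^{3} = 1771561$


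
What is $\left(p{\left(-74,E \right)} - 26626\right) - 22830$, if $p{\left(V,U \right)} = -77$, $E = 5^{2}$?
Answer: $-49533$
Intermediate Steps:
$E = 25$
$\left(p{\left(-74,E \right)} - 26626\right) - 22830 = \left(-77 - 26626\right) - 22830 = -26703 - 22830 = -49533$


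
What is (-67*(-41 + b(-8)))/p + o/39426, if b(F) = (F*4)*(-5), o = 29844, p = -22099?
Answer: 23187287/20744647 ≈ 1.1177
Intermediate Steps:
b(F) = -20*F (b(F) = (4*F)*(-5) = -20*F)
(-67*(-41 + b(-8)))/p + o/39426 = -67*(-41 - 20*(-8))/(-22099) + 29844/39426 = -67*(-41 + 160)*(-1/22099) + 29844*(1/39426) = -67*119*(-1/22099) + 4974/6571 = -7973*(-1/22099) + 4974/6571 = 1139/3157 + 4974/6571 = 23187287/20744647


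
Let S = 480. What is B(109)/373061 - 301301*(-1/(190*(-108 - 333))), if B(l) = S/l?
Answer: -250039956901/69534839790 ≈ -3.5959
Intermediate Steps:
B(l) = 480/l
B(109)/373061 - 301301*(-1/(190*(-108 - 333))) = (480/109)/373061 - 301301*(-1/(190*(-108 - 333))) = (480*(1/109))*(1/373061) - 301301/((-190*(-441))) = (480/109)*(1/373061) - 301301/83790 = 480/40663649 - 301301*1/83790 = 480/40663649 - 6149/1710 = -250039956901/69534839790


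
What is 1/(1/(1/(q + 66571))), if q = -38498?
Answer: 1/28073 ≈ 3.5621e-5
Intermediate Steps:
1/(1/(1/(q + 66571))) = 1/(1/(1/(-38498 + 66571))) = 1/(1/(1/28073)) = 1/28073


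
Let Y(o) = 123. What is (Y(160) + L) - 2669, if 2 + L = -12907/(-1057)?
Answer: -2680329/1057 ≈ -2535.8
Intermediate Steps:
L = 10793/1057 (L = -2 - 12907/(-1057) = -2 - 12907*(-1/1057) = -2 + 12907/1057 = 10793/1057 ≈ 10.211)
(Y(160) + L) - 2669 = (123 + 10793/1057) - 2669 = 140804/1057 - 2669 = -2680329/1057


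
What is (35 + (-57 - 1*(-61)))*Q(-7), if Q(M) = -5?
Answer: -195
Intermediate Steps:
(35 + (-57 - 1*(-61)))*Q(-7) = (35 + (-57 - 1*(-61)))*(-5) = (35 + (-57 + 61))*(-5) = (35 + 4)*(-5) = 39*(-5) = -195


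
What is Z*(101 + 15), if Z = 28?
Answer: 3248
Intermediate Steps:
Z*(101 + 15) = 28*(101 + 15) = 28*116 = 3248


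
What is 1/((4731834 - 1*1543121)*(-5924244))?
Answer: -1/18890713857972 ≈ -5.2936e-14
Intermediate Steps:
1/((4731834 - 1*1543121)*(-5924244)) = -1/5924244/(4731834 - 1543121) = -1/5924244/3188713 = (1/3188713)*(-1/5924244) = -1/18890713857972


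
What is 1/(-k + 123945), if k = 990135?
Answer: -1/866190 ≈ -1.1545e-6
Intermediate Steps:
1/(-k + 123945) = 1/(-1*990135 + 123945) = 1/(-990135 + 123945) = 1/(-866190) = -1/866190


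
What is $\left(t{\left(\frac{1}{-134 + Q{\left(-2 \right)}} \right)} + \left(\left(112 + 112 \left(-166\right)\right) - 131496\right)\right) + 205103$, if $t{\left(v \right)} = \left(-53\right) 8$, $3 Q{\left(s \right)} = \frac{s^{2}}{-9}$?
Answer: $54703$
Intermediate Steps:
$Q{\left(s \right)} = - \frac{s^{2}}{27}$ ($Q{\left(s \right)} = \frac{s^{2} \frac{1}{-9}}{3} = \frac{s^{2} \left(- \frac{1}{9}\right)}{3} = \frac{\left(- \frac{1}{9}\right) s^{2}}{3} = - \frac{s^{2}}{27}$)
$t{\left(v \right)} = -424$
$\left(t{\left(\frac{1}{-134 + Q{\left(-2 \right)}} \right)} + \left(\left(112 + 112 \left(-166\right)\right) - 131496\right)\right) + 205103 = \left(-424 + \left(\left(112 + 112 \left(-166\right)\right) - 131496\right)\right) + 205103 = \left(-424 + \left(\left(112 - 18592\right) - 131496\right)\right) + 205103 = \left(-424 - 149976\right) + 205103 = -150400 + 205103 = 54703$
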